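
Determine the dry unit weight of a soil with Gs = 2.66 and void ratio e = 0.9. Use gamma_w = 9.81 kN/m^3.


Using gamma_d = Gs * gamma_w / (1 + e)
gamma_d = 2.66 * 9.81 / (1 + 0.9)
gamma_d = 2.66 * 9.81 / 1.9
gamma_d = 13.734 kN/m^3


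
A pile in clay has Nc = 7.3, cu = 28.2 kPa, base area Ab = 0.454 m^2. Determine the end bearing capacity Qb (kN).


Using Qb = Nc * cu * Ab
Qb = 7.3 * 28.2 * 0.454
Qb = 93.46 kN


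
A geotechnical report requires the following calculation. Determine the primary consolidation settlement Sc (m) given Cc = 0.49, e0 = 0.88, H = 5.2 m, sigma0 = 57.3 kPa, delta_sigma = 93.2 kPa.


Result: 0.5684 m

Derivation:
Using Sc = Cc * H / (1 + e0) * log10((sigma0 + delta_sigma) / sigma0)
Stress ratio = (57.3 + 93.2) / 57.3 = 2.62653
log10(2.62653) = 0.419382
Cc * H / (1 + e0) = 0.49 * 5.2 / (1 + 0.88) = 1.35532
Sc = 1.35532 * 0.419382
Sc = 0.5684 m


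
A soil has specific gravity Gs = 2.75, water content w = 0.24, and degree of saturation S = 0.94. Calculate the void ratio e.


Using the relation e = Gs * w / S
e = 2.75 * 0.24 / 0.94
e = 0.7021


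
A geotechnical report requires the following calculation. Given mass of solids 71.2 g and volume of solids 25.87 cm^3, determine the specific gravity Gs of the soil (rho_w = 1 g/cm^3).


Result: 2.752

Derivation:
Using Gs = m_s / (V_s * rho_w)
Since rho_w = 1 g/cm^3:
Gs = 71.2 / 25.87
Gs = 2.752


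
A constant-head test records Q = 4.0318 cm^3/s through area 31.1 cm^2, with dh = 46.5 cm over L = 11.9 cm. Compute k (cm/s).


Compute hydraulic gradient:
i = dh / L = 46.5 / 11.9 = 3.90756
Then apply Darcy's law:
k = Q / (A * i)
k = 4.0318 / (31.1 * 3.90756)
k = 4.0318 / 121.525
k = 0.033177 cm/s


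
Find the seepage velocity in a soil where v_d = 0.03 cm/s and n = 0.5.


Result: 0.06 cm/s

Derivation:
Using v_s = v_d / n
v_s = 0.03 / 0.5
v_s = 0.06 cm/s


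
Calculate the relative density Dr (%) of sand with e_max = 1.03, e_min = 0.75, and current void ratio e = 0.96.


Using Dr = (e_max - e) / (e_max - e_min) * 100
e_max - e = 1.03 - 0.96 = 0.07
e_max - e_min = 1.03 - 0.75 = 0.28
Dr = 0.07 / 0.28 * 100
Dr = 25.0 %


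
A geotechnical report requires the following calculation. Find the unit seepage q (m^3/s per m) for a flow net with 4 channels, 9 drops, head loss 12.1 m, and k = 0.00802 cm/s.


Result: 0.0004313 m^3/s per m

Derivation:
Convert k to m/s for unit consistency with H:
k = 0.00802 cm/s = 0.00802 / 100 m/s = 8.02e-05 m/s
Using q = k * H * Nf / Nd
Nf / Nd = 4 / 9 = 0.4444
q = 8.02e-05 * 12.1 * 0.4444
q = 0.0004313 m^3/s per m


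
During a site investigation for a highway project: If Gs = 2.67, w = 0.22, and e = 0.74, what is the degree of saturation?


Using S = Gs * w / e
S = 2.67 * 0.22 / 0.74
S = 0.7938


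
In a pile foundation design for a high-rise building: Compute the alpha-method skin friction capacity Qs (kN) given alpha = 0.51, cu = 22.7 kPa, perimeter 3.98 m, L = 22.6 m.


Using Qs = alpha * cu * perimeter * L
Qs = 0.51 * 22.7 * 3.98 * 22.6
Qs = 1041.33 kN


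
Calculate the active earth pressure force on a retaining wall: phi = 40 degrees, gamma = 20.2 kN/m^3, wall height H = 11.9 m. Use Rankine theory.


Compute active earth pressure coefficient:
Ka = tan^2(45 - phi/2) = tan^2(25.0) = 0.217443
Compute active force:
Pa = 0.5 * Ka * gamma * H^2
Pa = 0.5 * 0.217443 * 20.2 * 11.9^2
Pa = 311.0 kN/m


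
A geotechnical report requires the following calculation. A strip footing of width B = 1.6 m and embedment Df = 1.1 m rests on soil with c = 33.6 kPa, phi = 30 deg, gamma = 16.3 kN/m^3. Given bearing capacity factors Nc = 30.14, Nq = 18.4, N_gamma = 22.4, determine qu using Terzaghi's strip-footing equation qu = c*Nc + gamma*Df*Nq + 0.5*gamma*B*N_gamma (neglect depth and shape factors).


Compute qu = c*Nc + gamma*Df*Nq + 0.5*gamma*B*N_gamma
Term 1: 33.6 * 30.14 = 1012.704
Term 2: 16.3 * 1.1 * 18.4 = 329.912
Term 3: 0.5 * 16.3 * 1.6 * 22.4 = 292.096
qu = 1012.704 + 329.912 + 292.096
qu = 1634.71 kPa


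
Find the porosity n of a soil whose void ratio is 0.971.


Using the relation n = e / (1 + e)
n = 0.971 / (1 + 0.971)
n = 0.971 / 1.971
n = 0.4926


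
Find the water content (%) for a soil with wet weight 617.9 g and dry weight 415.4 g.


Result: 48.75 %

Derivation:
Using w = (m_wet - m_dry) / m_dry * 100
m_wet - m_dry = 617.9 - 415.4 = 202.5 g
w = 202.5 / 415.4 * 100
w = 48.75 %


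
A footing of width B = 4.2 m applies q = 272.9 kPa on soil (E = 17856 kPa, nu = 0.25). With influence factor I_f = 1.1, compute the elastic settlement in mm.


Using Se = q * B * (1 - nu^2) * I_f / E
1 - nu^2 = 1 - 0.25^2 = 0.9375
Se = 272.9 * 4.2 * 0.9375 * 1.1 / 17856
Se = 0.066196 m
Convert to mm: Se = 0.066196 * 1000 = 66.196 mm


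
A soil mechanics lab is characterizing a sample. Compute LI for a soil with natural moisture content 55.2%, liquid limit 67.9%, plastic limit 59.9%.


First compute the plasticity index:
PI = LL - PL = 67.9 - 59.9 = 8.0
Then compute the liquidity index:
LI = (w - PL) / PI
LI = (55.2 - 59.9) / 8.0
LI = -0.587


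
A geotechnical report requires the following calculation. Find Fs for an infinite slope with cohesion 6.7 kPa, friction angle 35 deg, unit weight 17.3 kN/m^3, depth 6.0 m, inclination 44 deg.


Result: 0.854

Derivation:
Using Fs = c / (gamma*H*sin(beta)*cos(beta)) + tan(phi)/tan(beta)
Cohesion contribution = 6.7 / (17.3*6.0*sin(44)*cos(44))
Cohesion contribution = 0.129173
Friction contribution = tan(35)/tan(44) = 0.725086
Fs = 0.129173 + 0.725086
Fs = 0.854


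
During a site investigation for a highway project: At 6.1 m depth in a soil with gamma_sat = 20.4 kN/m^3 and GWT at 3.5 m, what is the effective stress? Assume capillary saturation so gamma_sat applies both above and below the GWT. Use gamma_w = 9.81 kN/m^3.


Total stress = gamma_sat * depth
sigma = 20.4 * 6.1 = 124.44 kPa
Pore water pressure u = gamma_w * (depth - d_wt)
u = 9.81 * (6.1 - 3.5) = 25.506 kPa
Effective stress = sigma - u
sigma' = 124.44 - 25.506 = 98.93 kPa


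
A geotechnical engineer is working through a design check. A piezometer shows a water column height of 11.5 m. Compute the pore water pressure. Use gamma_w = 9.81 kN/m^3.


Using u = gamma_w * h_w
u = 9.81 * 11.5
u = 112.82 kPa


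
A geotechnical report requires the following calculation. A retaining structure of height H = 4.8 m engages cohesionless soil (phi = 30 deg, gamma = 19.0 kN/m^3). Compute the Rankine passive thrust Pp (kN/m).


Result: 656.64 kN/m

Derivation:
Compute passive earth pressure coefficient:
Kp = tan^2(45 + phi/2) = tan^2(60.0) = 3
Compute passive force:
Pp = 0.5 * Kp * gamma * H^2
Pp = 0.5 * 3 * 19.0 * 4.8^2
Pp = 656.64 kN/m


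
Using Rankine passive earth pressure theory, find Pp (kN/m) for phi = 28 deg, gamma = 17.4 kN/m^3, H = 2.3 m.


Compute passive earth pressure coefficient:
Kp = tan^2(45 + phi/2) = tan^2(59.0) = 2.769826
Compute passive force:
Pp = 0.5 * Kp * gamma * H^2
Pp = 0.5 * 2.769826 * 17.4 * 2.3^2
Pp = 127.48 kN/m


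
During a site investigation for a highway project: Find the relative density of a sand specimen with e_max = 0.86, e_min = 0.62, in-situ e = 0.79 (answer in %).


Using Dr = (e_max - e) / (e_max - e_min) * 100
e_max - e = 0.86 - 0.79 = 0.07
e_max - e_min = 0.86 - 0.62 = 0.24
Dr = 0.07 / 0.24 * 100
Dr = 29.17 %


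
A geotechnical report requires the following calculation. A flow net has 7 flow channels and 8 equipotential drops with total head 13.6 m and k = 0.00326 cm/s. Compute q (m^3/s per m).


Convert k to m/s for unit consistency with H:
k = 0.00326 cm/s = 0.00326 / 100 m/s = 3.26e-05 m/s
Using q = k * H * Nf / Nd
Nf / Nd = 7 / 8 = 0.875
q = 3.26e-05 * 13.6 * 0.875
q = 0.0003879 m^3/s per m


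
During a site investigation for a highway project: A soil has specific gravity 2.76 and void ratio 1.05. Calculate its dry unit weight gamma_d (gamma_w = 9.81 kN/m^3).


Using gamma_d = Gs * gamma_w / (1 + e)
gamma_d = 2.76 * 9.81 / (1 + 1.05)
gamma_d = 2.76 * 9.81 / 2.05
gamma_d = 13.208 kN/m^3


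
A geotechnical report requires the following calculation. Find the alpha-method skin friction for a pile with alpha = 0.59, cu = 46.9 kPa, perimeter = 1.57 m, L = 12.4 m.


Using Qs = alpha * cu * perimeter * L
Qs = 0.59 * 46.9 * 1.57 * 12.4
Qs = 538.7 kN


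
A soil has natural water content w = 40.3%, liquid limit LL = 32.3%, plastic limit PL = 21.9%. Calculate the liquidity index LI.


Result: 1.769

Derivation:
First compute the plasticity index:
PI = LL - PL = 32.3 - 21.9 = 10.4
Then compute the liquidity index:
LI = (w - PL) / PI
LI = (40.3 - 21.9) / 10.4
LI = 1.769


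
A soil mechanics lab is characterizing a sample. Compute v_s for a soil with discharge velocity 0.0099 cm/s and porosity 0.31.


Result: 0.03194 cm/s

Derivation:
Using v_s = v_d / n
v_s = 0.0099 / 0.31
v_s = 0.03194 cm/s


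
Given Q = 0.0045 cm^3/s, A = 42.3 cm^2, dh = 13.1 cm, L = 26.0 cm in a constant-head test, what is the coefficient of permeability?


Compute hydraulic gradient:
i = dh / L = 13.1 / 26.0 = 0.503846
Then apply Darcy's law:
k = Q / (A * i)
k = 0.0045 / (42.3 * 0.503846)
k = 0.0045 / 21.3127
k = 0.000211 cm/s


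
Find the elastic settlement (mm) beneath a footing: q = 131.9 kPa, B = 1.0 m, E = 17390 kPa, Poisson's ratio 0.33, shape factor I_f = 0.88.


Using Se = q * B * (1 - nu^2) * I_f / E
1 - nu^2 = 1 - 0.33^2 = 0.8911
Se = 131.9 * 1.0 * 0.8911 * 0.88 / 17390
Se = 0.005948 m
Convert to mm: Se = 0.005948 * 1000 = 5.948 mm


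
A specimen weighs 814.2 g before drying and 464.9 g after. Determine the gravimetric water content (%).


Using w = (m_wet - m_dry) / m_dry * 100
m_wet - m_dry = 814.2 - 464.9 = 349.3 g
w = 349.3 / 464.9 * 100
w = 75.13 %


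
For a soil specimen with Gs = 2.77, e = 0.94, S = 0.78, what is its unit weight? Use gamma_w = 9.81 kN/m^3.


Using gamma = gamma_w * (Gs + S*e) / (1 + e)
Numerator: Gs + S*e = 2.77 + 0.78*0.94 = 3.5032
Denominator: 1 + e = 1 + 0.94 = 1.94
gamma = 9.81 * 3.5032 / 1.94
gamma = 17.715 kN/m^3


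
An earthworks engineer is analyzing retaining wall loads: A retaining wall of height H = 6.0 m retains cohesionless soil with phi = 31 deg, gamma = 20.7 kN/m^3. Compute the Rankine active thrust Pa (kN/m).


Result: 119.27 kN/m

Derivation:
Compute active earth pressure coefficient:
Ka = tan^2(45 - phi/2) = tan^2(29.5) = 0.320099
Compute active force:
Pa = 0.5 * Ka * gamma * H^2
Pa = 0.5 * 0.320099 * 20.7 * 6.0^2
Pa = 119.27 kN/m


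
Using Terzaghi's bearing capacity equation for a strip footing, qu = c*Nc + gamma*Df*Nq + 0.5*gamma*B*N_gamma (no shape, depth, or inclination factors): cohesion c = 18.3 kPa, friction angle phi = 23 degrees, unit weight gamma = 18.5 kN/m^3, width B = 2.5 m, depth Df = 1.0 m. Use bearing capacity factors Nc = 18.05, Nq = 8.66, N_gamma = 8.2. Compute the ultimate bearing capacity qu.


Result: 680.15 kPa

Derivation:
Compute qu = c*Nc + gamma*Df*Nq + 0.5*gamma*B*N_gamma
Term 1: 18.3 * 18.05 = 330.315
Term 2: 18.5 * 1.0 * 8.66 = 160.21
Term 3: 0.5 * 18.5 * 2.5 * 8.2 = 189.625
qu = 330.315 + 160.21 + 189.625
qu = 680.15 kPa


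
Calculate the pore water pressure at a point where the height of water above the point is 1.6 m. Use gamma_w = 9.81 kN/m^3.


Using u = gamma_w * h_w
u = 9.81 * 1.6
u = 15.7 kPa


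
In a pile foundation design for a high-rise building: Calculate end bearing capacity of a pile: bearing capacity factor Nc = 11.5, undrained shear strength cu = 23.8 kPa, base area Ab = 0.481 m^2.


Using Qb = Nc * cu * Ab
Qb = 11.5 * 23.8 * 0.481
Qb = 131.65 kN


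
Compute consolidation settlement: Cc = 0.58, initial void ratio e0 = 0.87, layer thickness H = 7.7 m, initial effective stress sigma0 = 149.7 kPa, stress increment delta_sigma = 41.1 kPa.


Result: 0.2516 m

Derivation:
Using Sc = Cc * H / (1 + e0) * log10((sigma0 + delta_sigma) / sigma0)
Stress ratio = (149.7 + 41.1) / 149.7 = 1.27455
log10(1.27455) = 0.105357
Cc * H / (1 + e0) = 0.58 * 7.7 / (1 + 0.87) = 2.38824
Sc = 2.38824 * 0.105357
Sc = 0.2516 m


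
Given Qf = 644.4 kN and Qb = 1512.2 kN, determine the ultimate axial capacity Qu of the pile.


Result: 2156.6 kN

Derivation:
Using Qu = Qf + Qb
Qu = 644.4 + 1512.2
Qu = 2156.6 kN


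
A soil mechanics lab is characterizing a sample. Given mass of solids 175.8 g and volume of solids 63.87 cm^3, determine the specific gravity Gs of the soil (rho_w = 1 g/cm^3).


Using Gs = m_s / (V_s * rho_w)
Since rho_w = 1 g/cm^3:
Gs = 175.8 / 63.87
Gs = 2.752


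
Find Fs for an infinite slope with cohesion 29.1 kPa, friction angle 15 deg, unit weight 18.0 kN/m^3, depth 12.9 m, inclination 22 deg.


Result: 1.024

Derivation:
Using Fs = c / (gamma*H*sin(beta)*cos(beta)) + tan(phi)/tan(beta)
Cohesion contribution = 29.1 / (18.0*12.9*sin(22)*cos(22))
Cohesion contribution = 0.360819
Friction contribution = tan(15)/tan(22) = 0.663198
Fs = 0.360819 + 0.663198
Fs = 1.024


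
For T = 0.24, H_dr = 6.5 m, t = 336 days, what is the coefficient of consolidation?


Using cv = T * H_dr^2 / t
H_dr^2 = 6.5^2 = 42.25
cv = 0.24 * 42.25 / 336
cv = 0.03018 m^2/day


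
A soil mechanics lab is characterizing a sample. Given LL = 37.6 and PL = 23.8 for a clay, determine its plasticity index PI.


Using PI = LL - PL
PI = 37.6 - 23.8
PI = 13.8


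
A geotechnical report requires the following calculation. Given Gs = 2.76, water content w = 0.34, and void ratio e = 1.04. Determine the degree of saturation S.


Result: 0.9023

Derivation:
Using S = Gs * w / e
S = 2.76 * 0.34 / 1.04
S = 0.9023


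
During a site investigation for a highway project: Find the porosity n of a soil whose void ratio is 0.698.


Using the relation n = e / (1 + e)
n = 0.698 / (1 + 0.698)
n = 0.698 / 1.698
n = 0.4111


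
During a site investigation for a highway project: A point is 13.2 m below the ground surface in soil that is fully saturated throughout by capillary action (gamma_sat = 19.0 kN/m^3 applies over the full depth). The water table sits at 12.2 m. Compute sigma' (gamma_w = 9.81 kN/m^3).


Result: 240.99 kPa

Derivation:
Total stress = gamma_sat * depth
sigma = 19.0 * 13.2 = 250.8 kPa
Pore water pressure u = gamma_w * (depth - d_wt)
u = 9.81 * (13.2 - 12.2) = 9.81 kPa
Effective stress = sigma - u
sigma' = 250.8 - 9.81 = 240.99 kPa


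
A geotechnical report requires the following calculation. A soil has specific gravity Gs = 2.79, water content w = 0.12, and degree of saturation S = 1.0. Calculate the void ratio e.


Result: 0.3348

Derivation:
Using the relation e = Gs * w / S
e = 2.79 * 0.12 / 1.0
e = 0.3348


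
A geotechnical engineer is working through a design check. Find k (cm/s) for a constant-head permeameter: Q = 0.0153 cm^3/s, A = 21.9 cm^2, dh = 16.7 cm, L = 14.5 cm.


Compute hydraulic gradient:
i = dh / L = 16.7 / 14.5 = 1.15172
Then apply Darcy's law:
k = Q / (A * i)
k = 0.0153 / (21.9 * 1.15172)
k = 0.0153 / 25.2228
k = 0.000607 cm/s


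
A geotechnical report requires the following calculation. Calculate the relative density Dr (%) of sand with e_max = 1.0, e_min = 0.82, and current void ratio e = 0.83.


Result: 94.44 %

Derivation:
Using Dr = (e_max - e) / (e_max - e_min) * 100
e_max - e = 1.0 - 0.83 = 0.17
e_max - e_min = 1.0 - 0.82 = 0.18
Dr = 0.17 / 0.18 * 100
Dr = 94.44 %


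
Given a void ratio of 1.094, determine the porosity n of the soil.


Using the relation n = e / (1 + e)
n = 1.094 / (1 + 1.094)
n = 1.094 / 2.094
n = 0.5224


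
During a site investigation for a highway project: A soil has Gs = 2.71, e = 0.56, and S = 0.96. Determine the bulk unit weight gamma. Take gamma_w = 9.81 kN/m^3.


Using gamma = gamma_w * (Gs + S*e) / (1 + e)
Numerator: Gs + S*e = 2.71 + 0.96*0.56 = 3.2476
Denominator: 1 + e = 1 + 0.56 = 1.56
gamma = 9.81 * 3.2476 / 1.56
gamma = 20.422 kN/m^3


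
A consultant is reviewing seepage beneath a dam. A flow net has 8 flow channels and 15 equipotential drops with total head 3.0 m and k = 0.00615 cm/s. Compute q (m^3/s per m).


Result: 9.84e-05 m^3/s per m

Derivation:
Convert k to m/s for unit consistency with H:
k = 0.00615 cm/s = 0.00615 / 100 m/s = 6.15e-05 m/s
Using q = k * H * Nf / Nd
Nf / Nd = 8 / 15 = 0.5333
q = 6.15e-05 * 3.0 * 0.5333
q = 9.84e-05 m^3/s per m


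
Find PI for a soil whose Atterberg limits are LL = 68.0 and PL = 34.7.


Result: 33.3

Derivation:
Using PI = LL - PL
PI = 68.0 - 34.7
PI = 33.3


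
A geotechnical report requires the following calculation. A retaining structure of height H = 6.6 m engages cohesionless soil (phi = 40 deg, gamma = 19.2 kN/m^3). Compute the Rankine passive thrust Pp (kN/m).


Compute passive earth pressure coefficient:
Kp = tan^2(45 + phi/2) = tan^2(65.0) = 4.59891
Compute passive force:
Pp = 0.5 * Kp * gamma * H^2
Pp = 0.5 * 4.59891 * 19.2 * 6.6^2
Pp = 1923.15 kN/m


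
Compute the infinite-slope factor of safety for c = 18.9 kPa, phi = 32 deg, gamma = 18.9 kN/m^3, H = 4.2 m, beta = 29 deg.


Using Fs = c / (gamma*H*sin(beta)*cos(beta)) + tan(phi)/tan(beta)
Cohesion contribution = 18.9 / (18.9*4.2*sin(29)*cos(29))
Cohesion contribution = 0.561514
Friction contribution = tan(32)/tan(29) = 1.12729
Fs = 0.561514 + 1.12729
Fs = 1.689


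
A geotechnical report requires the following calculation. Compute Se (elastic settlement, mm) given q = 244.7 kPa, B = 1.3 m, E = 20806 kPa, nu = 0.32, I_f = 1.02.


Using Se = q * B * (1 - nu^2) * I_f / E
1 - nu^2 = 1 - 0.32^2 = 0.8976
Se = 244.7 * 1.3 * 0.8976 * 1.02 / 20806
Se = 0.013998 m
Convert to mm: Se = 0.013998 * 1000 = 13.998 mm


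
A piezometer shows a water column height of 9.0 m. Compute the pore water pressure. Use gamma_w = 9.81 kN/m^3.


Result: 88.29 kPa

Derivation:
Using u = gamma_w * h_w
u = 9.81 * 9.0
u = 88.29 kPa


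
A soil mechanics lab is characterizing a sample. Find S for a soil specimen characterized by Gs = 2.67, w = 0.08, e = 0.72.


Using S = Gs * w / e
S = 2.67 * 0.08 / 0.72
S = 0.2967


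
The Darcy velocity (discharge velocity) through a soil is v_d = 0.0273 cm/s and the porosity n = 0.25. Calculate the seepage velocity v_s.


Using v_s = v_d / n
v_s = 0.0273 / 0.25
v_s = 0.1092 cm/s


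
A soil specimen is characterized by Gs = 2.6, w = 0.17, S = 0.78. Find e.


Using the relation e = Gs * w / S
e = 2.6 * 0.17 / 0.78
e = 0.5667


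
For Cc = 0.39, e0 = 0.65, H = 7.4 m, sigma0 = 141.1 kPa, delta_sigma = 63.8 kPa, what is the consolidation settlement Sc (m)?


Using Sc = Cc * H / (1 + e0) * log10((sigma0 + delta_sigma) / sigma0)
Stress ratio = (141.1 + 63.8) / 141.1 = 1.45216
log10(1.45216) = 0.162015
Cc * H / (1 + e0) = 0.39 * 7.4 / (1 + 0.65) = 1.74909
Sc = 1.74909 * 0.162015
Sc = 0.2834 m


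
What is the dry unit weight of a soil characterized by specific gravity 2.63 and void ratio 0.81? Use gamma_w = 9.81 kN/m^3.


Using gamma_d = Gs * gamma_w / (1 + e)
gamma_d = 2.63 * 9.81 / (1 + 0.81)
gamma_d = 2.63 * 9.81 / 1.81
gamma_d = 14.254 kN/m^3


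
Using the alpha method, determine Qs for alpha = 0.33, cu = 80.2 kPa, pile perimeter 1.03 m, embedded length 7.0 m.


Using Qs = alpha * cu * perimeter * L
Qs = 0.33 * 80.2 * 1.03 * 7.0
Qs = 190.82 kN


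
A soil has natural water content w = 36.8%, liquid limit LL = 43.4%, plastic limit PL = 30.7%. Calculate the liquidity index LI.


Result: 0.48

Derivation:
First compute the plasticity index:
PI = LL - PL = 43.4 - 30.7 = 12.7
Then compute the liquidity index:
LI = (w - PL) / PI
LI = (36.8 - 30.7) / 12.7
LI = 0.48


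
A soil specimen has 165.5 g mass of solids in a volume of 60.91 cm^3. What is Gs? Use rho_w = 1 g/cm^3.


Using Gs = m_s / (V_s * rho_w)
Since rho_w = 1 g/cm^3:
Gs = 165.5 / 60.91
Gs = 2.717


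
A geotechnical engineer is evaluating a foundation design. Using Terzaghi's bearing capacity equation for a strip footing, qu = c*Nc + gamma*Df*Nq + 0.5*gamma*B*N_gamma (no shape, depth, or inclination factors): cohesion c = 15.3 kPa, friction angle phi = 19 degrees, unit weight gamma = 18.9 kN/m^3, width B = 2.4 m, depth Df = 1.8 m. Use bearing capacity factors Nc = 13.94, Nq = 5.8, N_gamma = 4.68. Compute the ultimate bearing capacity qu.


Result: 516.74 kPa

Derivation:
Compute qu = c*Nc + gamma*Df*Nq + 0.5*gamma*B*N_gamma
Term 1: 15.3 * 13.94 = 213.282
Term 2: 18.9 * 1.8 * 5.8 = 197.316
Term 3: 0.5 * 18.9 * 2.4 * 4.68 = 106.1424
qu = 213.282 + 197.316 + 106.1424
qu = 516.74 kPa


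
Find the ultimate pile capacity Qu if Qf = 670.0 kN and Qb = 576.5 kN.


Using Qu = Qf + Qb
Qu = 670.0 + 576.5
Qu = 1246.5 kN


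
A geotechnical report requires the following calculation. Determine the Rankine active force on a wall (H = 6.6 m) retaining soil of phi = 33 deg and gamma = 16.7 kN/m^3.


Result: 107.23 kN/m

Derivation:
Compute active earth pressure coefficient:
Ka = tan^2(45 - phi/2) = tan^2(28.5) = 0.294801
Compute active force:
Pa = 0.5 * Ka * gamma * H^2
Pa = 0.5 * 0.294801 * 16.7 * 6.6^2
Pa = 107.23 kN/m


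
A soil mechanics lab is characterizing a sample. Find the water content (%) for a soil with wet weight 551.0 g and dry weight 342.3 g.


Using w = (m_wet - m_dry) / m_dry * 100
m_wet - m_dry = 551.0 - 342.3 = 208.7 g
w = 208.7 / 342.3 * 100
w = 60.97 %


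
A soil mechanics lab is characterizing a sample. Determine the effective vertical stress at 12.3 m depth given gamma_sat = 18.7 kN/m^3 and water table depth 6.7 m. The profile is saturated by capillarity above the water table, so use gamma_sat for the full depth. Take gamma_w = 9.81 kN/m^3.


Total stress = gamma_sat * depth
sigma = 18.7 * 12.3 = 230.01 kPa
Pore water pressure u = gamma_w * (depth - d_wt)
u = 9.81 * (12.3 - 6.7) = 54.936 kPa
Effective stress = sigma - u
sigma' = 230.01 - 54.936 = 175.07 kPa


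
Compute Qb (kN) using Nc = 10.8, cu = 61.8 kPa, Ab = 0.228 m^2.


Using Qb = Nc * cu * Ab
Qb = 10.8 * 61.8 * 0.228
Qb = 152.18 kN


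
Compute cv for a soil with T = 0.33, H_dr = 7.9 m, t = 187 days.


Using cv = T * H_dr^2 / t
H_dr^2 = 7.9^2 = 62.41
cv = 0.33 * 62.41 / 187
cv = 0.11014 m^2/day


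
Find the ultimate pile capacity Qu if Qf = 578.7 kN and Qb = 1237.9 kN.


Result: 1816.6 kN

Derivation:
Using Qu = Qf + Qb
Qu = 578.7 + 1237.9
Qu = 1816.6 kN


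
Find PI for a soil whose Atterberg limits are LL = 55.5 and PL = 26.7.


Result: 28.8

Derivation:
Using PI = LL - PL
PI = 55.5 - 26.7
PI = 28.8


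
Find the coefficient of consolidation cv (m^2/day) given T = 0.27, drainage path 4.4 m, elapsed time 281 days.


Using cv = T * H_dr^2 / t
H_dr^2 = 4.4^2 = 19.36
cv = 0.27 * 19.36 / 281
cv = 0.0186 m^2/day


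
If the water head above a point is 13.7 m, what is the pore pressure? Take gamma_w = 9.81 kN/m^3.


Using u = gamma_w * h_w
u = 9.81 * 13.7
u = 134.4 kPa


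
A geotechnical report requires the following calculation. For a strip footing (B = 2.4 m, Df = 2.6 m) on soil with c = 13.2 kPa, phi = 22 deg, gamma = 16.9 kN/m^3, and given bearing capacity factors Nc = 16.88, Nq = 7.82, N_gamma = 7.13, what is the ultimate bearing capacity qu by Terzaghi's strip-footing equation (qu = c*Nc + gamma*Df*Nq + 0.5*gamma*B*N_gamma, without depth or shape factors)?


Result: 711.02 kPa

Derivation:
Compute qu = c*Nc + gamma*Df*Nq + 0.5*gamma*B*N_gamma
Term 1: 13.2 * 16.88 = 222.816
Term 2: 16.9 * 2.6 * 7.82 = 343.6108
Term 3: 0.5 * 16.9 * 2.4 * 7.13 = 144.5964
qu = 222.816 + 343.6108 + 144.5964
qu = 711.02 kPa


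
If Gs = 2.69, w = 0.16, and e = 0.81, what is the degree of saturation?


Result: 0.5314

Derivation:
Using S = Gs * w / e
S = 2.69 * 0.16 / 0.81
S = 0.5314


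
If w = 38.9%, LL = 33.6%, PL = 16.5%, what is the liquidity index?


First compute the plasticity index:
PI = LL - PL = 33.6 - 16.5 = 17.1
Then compute the liquidity index:
LI = (w - PL) / PI
LI = (38.9 - 16.5) / 17.1
LI = 1.31


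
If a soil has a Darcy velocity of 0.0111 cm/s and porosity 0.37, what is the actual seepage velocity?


Result: 0.03 cm/s

Derivation:
Using v_s = v_d / n
v_s = 0.0111 / 0.37
v_s = 0.03 cm/s


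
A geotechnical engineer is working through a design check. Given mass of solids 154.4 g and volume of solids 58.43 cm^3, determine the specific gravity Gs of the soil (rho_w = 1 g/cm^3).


Result: 2.642

Derivation:
Using Gs = m_s / (V_s * rho_w)
Since rho_w = 1 g/cm^3:
Gs = 154.4 / 58.43
Gs = 2.642


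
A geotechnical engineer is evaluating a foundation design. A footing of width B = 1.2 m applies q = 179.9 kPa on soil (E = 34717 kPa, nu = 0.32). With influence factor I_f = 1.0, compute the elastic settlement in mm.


Using Se = q * B * (1 - nu^2) * I_f / E
1 - nu^2 = 1 - 0.32^2 = 0.8976
Se = 179.9 * 1.2 * 0.8976 * 1.0 / 34717
Se = 0.005582 m
Convert to mm: Se = 0.005582 * 1000 = 5.582 mm


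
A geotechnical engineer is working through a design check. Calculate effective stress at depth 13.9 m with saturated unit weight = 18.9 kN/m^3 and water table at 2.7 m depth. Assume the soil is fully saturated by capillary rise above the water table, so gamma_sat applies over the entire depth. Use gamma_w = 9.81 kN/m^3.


Total stress = gamma_sat * depth
sigma = 18.9 * 13.9 = 262.71 kPa
Pore water pressure u = gamma_w * (depth - d_wt)
u = 9.81 * (13.9 - 2.7) = 109.872 kPa
Effective stress = sigma - u
sigma' = 262.71 - 109.872 = 152.84 kPa


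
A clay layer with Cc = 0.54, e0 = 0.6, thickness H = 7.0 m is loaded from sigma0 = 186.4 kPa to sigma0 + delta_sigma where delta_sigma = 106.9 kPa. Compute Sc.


Using Sc = Cc * H / (1 + e0) * log10((sigma0 + delta_sigma) / sigma0)
Stress ratio = (186.4 + 106.9) / 186.4 = 1.5735
log10(1.5735) = 0.196866
Cc * H / (1 + e0) = 0.54 * 7.0 / (1 + 0.6) = 2.3625
Sc = 2.3625 * 0.196866
Sc = 0.4651 m


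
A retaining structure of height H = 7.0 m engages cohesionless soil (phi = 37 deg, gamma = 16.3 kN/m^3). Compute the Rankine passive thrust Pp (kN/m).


Compute passive earth pressure coefficient:
Kp = tan^2(45 + phi/2) = tan^2(63.5) = 4.022791
Compute passive force:
Pp = 0.5 * Kp * gamma * H^2
Pp = 0.5 * 4.022791 * 16.3 * 7.0^2
Pp = 1606.5 kN/m


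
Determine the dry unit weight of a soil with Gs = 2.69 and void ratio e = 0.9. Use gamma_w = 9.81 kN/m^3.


Using gamma_d = Gs * gamma_w / (1 + e)
gamma_d = 2.69 * 9.81 / (1 + 0.9)
gamma_d = 2.69 * 9.81 / 1.9
gamma_d = 13.889 kN/m^3


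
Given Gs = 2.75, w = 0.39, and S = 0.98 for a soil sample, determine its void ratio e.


Using the relation e = Gs * w / S
e = 2.75 * 0.39 / 0.98
e = 1.0944


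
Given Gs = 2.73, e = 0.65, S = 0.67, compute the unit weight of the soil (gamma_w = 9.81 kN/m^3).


Result: 18.82 kN/m^3

Derivation:
Using gamma = gamma_w * (Gs + S*e) / (1 + e)
Numerator: Gs + S*e = 2.73 + 0.67*0.65 = 3.1655
Denominator: 1 + e = 1 + 0.65 = 1.65
gamma = 9.81 * 3.1655 / 1.65
gamma = 18.82 kN/m^3


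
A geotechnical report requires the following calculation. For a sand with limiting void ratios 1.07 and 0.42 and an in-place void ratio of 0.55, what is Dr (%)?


Using Dr = (e_max - e) / (e_max - e_min) * 100
e_max - e = 1.07 - 0.55 = 0.52
e_max - e_min = 1.07 - 0.42 = 0.65
Dr = 0.52 / 0.65 * 100
Dr = 80.0 %


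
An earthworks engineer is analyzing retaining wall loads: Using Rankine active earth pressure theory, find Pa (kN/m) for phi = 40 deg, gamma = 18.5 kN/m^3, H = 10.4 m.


Compute active earth pressure coefficient:
Ka = tan^2(45 - phi/2) = tan^2(25.0) = 0.217443
Compute active force:
Pa = 0.5 * Ka * gamma * H^2
Pa = 0.5 * 0.217443 * 18.5 * 10.4^2
Pa = 217.55 kN/m


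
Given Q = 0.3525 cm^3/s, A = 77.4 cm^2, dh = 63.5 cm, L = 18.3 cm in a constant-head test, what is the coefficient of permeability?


Compute hydraulic gradient:
i = dh / L = 63.5 / 18.3 = 3.46995
Then apply Darcy's law:
k = Q / (A * i)
k = 0.3525 / (77.4 * 3.46995)
k = 0.3525 / 268.574
k = 0.001312 cm/s


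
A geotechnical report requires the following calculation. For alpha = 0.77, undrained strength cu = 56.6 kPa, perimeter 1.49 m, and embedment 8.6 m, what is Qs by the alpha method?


Result: 558.46 kN

Derivation:
Using Qs = alpha * cu * perimeter * L
Qs = 0.77 * 56.6 * 1.49 * 8.6
Qs = 558.46 kN


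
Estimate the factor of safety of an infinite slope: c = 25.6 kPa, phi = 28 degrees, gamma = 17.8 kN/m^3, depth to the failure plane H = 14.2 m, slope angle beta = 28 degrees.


Result: 1.244

Derivation:
Using Fs = c / (gamma*H*sin(beta)*cos(beta)) + tan(phi)/tan(beta)
Cohesion contribution = 25.6 / (17.8*14.2*sin(28)*cos(28))
Cohesion contribution = 0.244336
Friction contribution = tan(28)/tan(28) = 1
Fs = 0.244336 + 1
Fs = 1.244


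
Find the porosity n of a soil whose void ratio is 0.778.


Result: 0.4376

Derivation:
Using the relation n = e / (1 + e)
n = 0.778 / (1 + 0.778)
n = 0.778 / 1.778
n = 0.4376


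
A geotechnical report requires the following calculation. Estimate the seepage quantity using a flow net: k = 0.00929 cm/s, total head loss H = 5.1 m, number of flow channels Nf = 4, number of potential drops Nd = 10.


Result: 0.0001895 m^3/s per m

Derivation:
Convert k to m/s for unit consistency with H:
k = 0.00929 cm/s = 0.00929 / 100 m/s = 9.29e-05 m/s
Using q = k * H * Nf / Nd
Nf / Nd = 4 / 10 = 0.4
q = 9.29e-05 * 5.1 * 0.4
q = 0.0001895 m^3/s per m


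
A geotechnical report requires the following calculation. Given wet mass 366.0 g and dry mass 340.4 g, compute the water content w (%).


Result: 7.52 %

Derivation:
Using w = (m_wet - m_dry) / m_dry * 100
m_wet - m_dry = 366.0 - 340.4 = 25.6 g
w = 25.6 / 340.4 * 100
w = 7.52 %


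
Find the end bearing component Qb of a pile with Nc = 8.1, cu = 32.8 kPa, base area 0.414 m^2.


Using Qb = Nc * cu * Ab
Qb = 8.1 * 32.8 * 0.414
Qb = 109.99 kN


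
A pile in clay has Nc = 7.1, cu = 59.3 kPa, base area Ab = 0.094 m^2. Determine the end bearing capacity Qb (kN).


Using Qb = Nc * cu * Ab
Qb = 7.1 * 59.3 * 0.094
Qb = 39.58 kN


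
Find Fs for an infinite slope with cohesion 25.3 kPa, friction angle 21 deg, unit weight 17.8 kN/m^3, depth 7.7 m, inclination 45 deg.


Using Fs = c / (gamma*H*sin(beta)*cos(beta)) + tan(phi)/tan(beta)
Cohesion contribution = 25.3 / (17.8*7.7*sin(45)*cos(45))
Cohesion contribution = 0.369181
Friction contribution = tan(21)/tan(45) = 0.383864
Fs = 0.369181 + 0.383864
Fs = 0.753


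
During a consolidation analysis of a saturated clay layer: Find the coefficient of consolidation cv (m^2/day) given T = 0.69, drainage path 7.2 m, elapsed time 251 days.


Using cv = T * H_dr^2 / t
H_dr^2 = 7.2^2 = 51.84
cv = 0.69 * 51.84 / 251
cv = 0.14251 m^2/day


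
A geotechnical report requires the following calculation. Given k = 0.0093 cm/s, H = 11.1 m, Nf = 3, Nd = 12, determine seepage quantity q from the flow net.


Convert k to m/s for unit consistency with H:
k = 0.0093 cm/s = 0.0093 / 100 m/s = 9.3e-05 m/s
Using q = k * H * Nf / Nd
Nf / Nd = 3 / 12 = 0.25
q = 9.3e-05 * 11.1 * 0.25
q = 0.0002581 m^3/s per m


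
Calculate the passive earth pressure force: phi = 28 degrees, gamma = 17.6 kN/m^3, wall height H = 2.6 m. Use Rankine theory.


Result: 164.77 kN/m

Derivation:
Compute passive earth pressure coefficient:
Kp = tan^2(45 + phi/2) = tan^2(59.0) = 2.769826
Compute passive force:
Pp = 0.5 * Kp * gamma * H^2
Pp = 0.5 * 2.769826 * 17.6 * 2.6^2
Pp = 164.77 kN/m


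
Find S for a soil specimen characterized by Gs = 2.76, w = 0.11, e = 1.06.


Result: 0.2864

Derivation:
Using S = Gs * w / e
S = 2.76 * 0.11 / 1.06
S = 0.2864


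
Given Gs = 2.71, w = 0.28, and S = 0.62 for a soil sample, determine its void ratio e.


Using the relation e = Gs * w / S
e = 2.71 * 0.28 / 0.62
e = 1.2239


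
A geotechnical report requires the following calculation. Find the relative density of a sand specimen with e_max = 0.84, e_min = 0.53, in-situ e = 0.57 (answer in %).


Result: 87.1 %

Derivation:
Using Dr = (e_max - e) / (e_max - e_min) * 100
e_max - e = 0.84 - 0.57 = 0.27
e_max - e_min = 0.84 - 0.53 = 0.31
Dr = 0.27 / 0.31 * 100
Dr = 87.1 %


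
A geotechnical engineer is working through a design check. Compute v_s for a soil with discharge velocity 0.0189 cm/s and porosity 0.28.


Using v_s = v_d / n
v_s = 0.0189 / 0.28
v_s = 0.0675 cm/s


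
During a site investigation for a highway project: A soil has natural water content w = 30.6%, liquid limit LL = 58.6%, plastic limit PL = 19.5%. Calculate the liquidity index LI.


Result: 0.284

Derivation:
First compute the plasticity index:
PI = LL - PL = 58.6 - 19.5 = 39.1
Then compute the liquidity index:
LI = (w - PL) / PI
LI = (30.6 - 19.5) / 39.1
LI = 0.284


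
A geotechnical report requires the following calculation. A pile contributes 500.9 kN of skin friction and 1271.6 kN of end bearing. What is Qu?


Using Qu = Qf + Qb
Qu = 500.9 + 1271.6
Qu = 1772.5 kN


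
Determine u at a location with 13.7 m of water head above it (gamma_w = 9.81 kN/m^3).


Using u = gamma_w * h_w
u = 9.81 * 13.7
u = 134.4 kPa


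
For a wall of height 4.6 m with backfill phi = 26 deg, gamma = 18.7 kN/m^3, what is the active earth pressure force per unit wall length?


Compute active earth pressure coefficient:
Ka = tan^2(45 - phi/2) = tan^2(32.0) = 0.390462
Compute active force:
Pa = 0.5 * Ka * gamma * H^2
Pa = 0.5 * 0.390462 * 18.7 * 4.6^2
Pa = 77.25 kN/m


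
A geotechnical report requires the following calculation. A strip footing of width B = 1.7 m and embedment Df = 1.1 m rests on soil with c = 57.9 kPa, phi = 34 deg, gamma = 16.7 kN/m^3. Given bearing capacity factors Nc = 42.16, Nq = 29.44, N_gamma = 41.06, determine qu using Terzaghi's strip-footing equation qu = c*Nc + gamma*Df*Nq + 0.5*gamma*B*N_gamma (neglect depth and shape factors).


Compute qu = c*Nc + gamma*Df*Nq + 0.5*gamma*B*N_gamma
Term 1: 57.9 * 42.16 = 2441.064
Term 2: 16.7 * 1.1 * 29.44 = 540.8128
Term 3: 0.5 * 16.7 * 1.7 * 41.06 = 582.8467
qu = 2441.064 + 540.8128 + 582.8467
qu = 3564.72 kPa


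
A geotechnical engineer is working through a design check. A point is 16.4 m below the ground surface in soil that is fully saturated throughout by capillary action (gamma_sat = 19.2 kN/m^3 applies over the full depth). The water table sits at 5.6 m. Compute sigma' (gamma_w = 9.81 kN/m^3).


Result: 208.93 kPa

Derivation:
Total stress = gamma_sat * depth
sigma = 19.2 * 16.4 = 314.88 kPa
Pore water pressure u = gamma_w * (depth - d_wt)
u = 9.81 * (16.4 - 5.6) = 105.948 kPa
Effective stress = sigma - u
sigma' = 314.88 - 105.948 = 208.93 kPa


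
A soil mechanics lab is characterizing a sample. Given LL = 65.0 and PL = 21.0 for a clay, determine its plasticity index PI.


Using PI = LL - PL
PI = 65.0 - 21.0
PI = 44.0


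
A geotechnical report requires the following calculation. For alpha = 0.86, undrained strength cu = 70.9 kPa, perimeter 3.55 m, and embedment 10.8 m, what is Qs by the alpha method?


Result: 2337.74 kN

Derivation:
Using Qs = alpha * cu * perimeter * L
Qs = 0.86 * 70.9 * 3.55 * 10.8
Qs = 2337.74 kN


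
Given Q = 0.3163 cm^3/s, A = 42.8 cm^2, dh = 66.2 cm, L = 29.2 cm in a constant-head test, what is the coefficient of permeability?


Result: 0.00326 cm/s

Derivation:
Compute hydraulic gradient:
i = dh / L = 66.2 / 29.2 = 2.26712
Then apply Darcy's law:
k = Q / (A * i)
k = 0.3163 / (42.8 * 2.26712)
k = 0.3163 / 97.0329
k = 0.00326 cm/s


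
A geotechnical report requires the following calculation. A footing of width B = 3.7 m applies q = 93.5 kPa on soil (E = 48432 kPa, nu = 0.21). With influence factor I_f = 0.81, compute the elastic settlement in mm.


Using Se = q * B * (1 - nu^2) * I_f / E
1 - nu^2 = 1 - 0.21^2 = 0.9559
Se = 93.5 * 3.7 * 0.9559 * 0.81 / 48432
Se = 0.005531 m
Convert to mm: Se = 0.005531 * 1000 = 5.531 mm


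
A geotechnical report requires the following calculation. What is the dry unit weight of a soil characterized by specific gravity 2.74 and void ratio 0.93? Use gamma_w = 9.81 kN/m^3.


Using gamma_d = Gs * gamma_w / (1 + e)
gamma_d = 2.74 * 9.81 / (1 + 0.93)
gamma_d = 2.74 * 9.81 / 1.93
gamma_d = 13.927 kN/m^3


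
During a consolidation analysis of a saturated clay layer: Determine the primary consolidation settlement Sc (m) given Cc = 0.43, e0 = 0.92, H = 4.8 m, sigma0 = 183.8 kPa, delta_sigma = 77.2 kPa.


Result: 0.1637 m

Derivation:
Using Sc = Cc * H / (1 + e0) * log10((sigma0 + delta_sigma) / sigma0)
Stress ratio = (183.8 + 77.2) / 183.8 = 1.42002
log10(1.42002) = 0.152295
Cc * H / (1 + e0) = 0.43 * 4.8 / (1 + 0.92) = 1.075
Sc = 1.075 * 0.152295
Sc = 0.1637 m


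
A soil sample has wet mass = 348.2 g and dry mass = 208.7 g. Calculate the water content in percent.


Using w = (m_wet - m_dry) / m_dry * 100
m_wet - m_dry = 348.2 - 208.7 = 139.5 g
w = 139.5 / 208.7 * 100
w = 66.84 %


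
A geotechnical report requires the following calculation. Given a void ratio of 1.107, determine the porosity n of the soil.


Using the relation n = e / (1 + e)
n = 1.107 / (1 + 1.107)
n = 1.107 / 2.107
n = 0.5254


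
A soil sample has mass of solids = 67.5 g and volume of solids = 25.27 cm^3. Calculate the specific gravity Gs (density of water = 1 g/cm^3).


Using Gs = m_s / (V_s * rho_w)
Since rho_w = 1 g/cm^3:
Gs = 67.5 / 25.27
Gs = 2.671


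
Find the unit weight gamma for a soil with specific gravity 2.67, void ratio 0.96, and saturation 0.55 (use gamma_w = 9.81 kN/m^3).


Using gamma = gamma_w * (Gs + S*e) / (1 + e)
Numerator: Gs + S*e = 2.67 + 0.55*0.96 = 3.198
Denominator: 1 + e = 1 + 0.96 = 1.96
gamma = 9.81 * 3.198 / 1.96
gamma = 16.006 kN/m^3


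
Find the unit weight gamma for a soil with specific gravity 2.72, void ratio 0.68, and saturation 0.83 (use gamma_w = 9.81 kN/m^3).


Using gamma = gamma_w * (Gs + S*e) / (1 + e)
Numerator: Gs + S*e = 2.72 + 0.83*0.68 = 3.2844
Denominator: 1 + e = 1 + 0.68 = 1.68
gamma = 9.81 * 3.2844 / 1.68
gamma = 19.179 kN/m^3


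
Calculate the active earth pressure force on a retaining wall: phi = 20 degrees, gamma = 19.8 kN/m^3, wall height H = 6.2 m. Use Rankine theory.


Compute active earth pressure coefficient:
Ka = tan^2(45 - phi/2) = tan^2(35.0) = 0.490291
Compute active force:
Pa = 0.5 * Ka * gamma * H^2
Pa = 0.5 * 0.490291 * 19.8 * 6.2^2
Pa = 186.58 kN/m


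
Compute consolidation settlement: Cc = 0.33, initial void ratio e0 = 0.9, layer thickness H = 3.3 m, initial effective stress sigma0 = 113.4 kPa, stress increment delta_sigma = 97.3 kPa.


Using Sc = Cc * H / (1 + e0) * log10((sigma0 + delta_sigma) / sigma0)
Stress ratio = (113.4 + 97.3) / 113.4 = 1.85802
log10(1.85802) = 0.269051
Cc * H / (1 + e0) = 0.33 * 3.3 / (1 + 0.9) = 0.573158
Sc = 0.573158 * 0.269051
Sc = 0.1542 m


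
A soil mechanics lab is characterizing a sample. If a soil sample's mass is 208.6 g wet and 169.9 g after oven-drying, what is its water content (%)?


Using w = (m_wet - m_dry) / m_dry * 100
m_wet - m_dry = 208.6 - 169.9 = 38.7 g
w = 38.7 / 169.9 * 100
w = 22.78 %


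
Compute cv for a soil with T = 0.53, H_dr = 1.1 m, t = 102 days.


Using cv = T * H_dr^2 / t
H_dr^2 = 1.1^2 = 1.21
cv = 0.53 * 1.21 / 102
cv = 0.00629 m^2/day


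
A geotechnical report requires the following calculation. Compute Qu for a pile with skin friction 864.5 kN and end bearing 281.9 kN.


Using Qu = Qf + Qb
Qu = 864.5 + 281.9
Qu = 1146.4 kN


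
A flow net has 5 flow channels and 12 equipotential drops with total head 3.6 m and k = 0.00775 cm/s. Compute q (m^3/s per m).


Result: 0.0001162 m^3/s per m

Derivation:
Convert k to m/s for unit consistency with H:
k = 0.00775 cm/s = 0.00775 / 100 m/s = 7.75e-05 m/s
Using q = k * H * Nf / Nd
Nf / Nd = 5 / 12 = 0.4167
q = 7.75e-05 * 3.6 * 0.4167
q = 0.0001162 m^3/s per m


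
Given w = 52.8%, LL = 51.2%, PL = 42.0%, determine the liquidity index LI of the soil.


Result: 1.174

Derivation:
First compute the plasticity index:
PI = LL - PL = 51.2 - 42.0 = 9.2
Then compute the liquidity index:
LI = (w - PL) / PI
LI = (52.8 - 42.0) / 9.2
LI = 1.174


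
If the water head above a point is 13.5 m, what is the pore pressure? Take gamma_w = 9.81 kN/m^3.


Using u = gamma_w * h_w
u = 9.81 * 13.5
u = 132.44 kPa
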